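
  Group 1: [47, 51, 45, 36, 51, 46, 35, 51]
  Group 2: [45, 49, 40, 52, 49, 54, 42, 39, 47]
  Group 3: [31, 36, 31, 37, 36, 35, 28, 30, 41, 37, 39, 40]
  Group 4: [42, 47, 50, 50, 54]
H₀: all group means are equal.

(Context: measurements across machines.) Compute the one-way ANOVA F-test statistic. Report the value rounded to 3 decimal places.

Group means [45.25, 46.33, 35.08, 48.60], grand mean 42.441
SSB = Σnᵢ(x̄ᵢ−x̄)² = 1038.766; SSW = ΣΣ(x−x̄ᵢ)² = 785.617
MSB = 1038.766/3 = 346.2552; MSW = 785.617/30 = 26.1872
F = MSB/MSW = 13.2223
df = (3, 30)

test statistic = 13.222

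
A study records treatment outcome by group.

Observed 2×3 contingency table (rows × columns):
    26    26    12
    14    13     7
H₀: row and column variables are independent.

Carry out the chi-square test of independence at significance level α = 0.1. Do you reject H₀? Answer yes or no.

reject H₀: no

Row totals [64, 34], col totals [40, 39, 19], n=98
χ² = (26−26.12)²/26.12 + (26−25.47)²/25.47 + (12−12.41)²/12.41 + (14−13.88)²/13.88 + (13−13.53)²/13.53 + (7−6.59)²/6.59 = 0.0722
df = 2
p-value (upper-tail) = 0.96454
At α=0.1: p ≥ α → fail to reject H₀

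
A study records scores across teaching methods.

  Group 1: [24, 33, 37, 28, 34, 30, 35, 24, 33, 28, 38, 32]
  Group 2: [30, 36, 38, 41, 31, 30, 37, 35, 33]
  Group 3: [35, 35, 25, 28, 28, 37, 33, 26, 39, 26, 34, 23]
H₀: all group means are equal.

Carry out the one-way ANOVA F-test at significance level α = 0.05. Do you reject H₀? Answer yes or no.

Group means [31.33, 34.56, 30.75], grand mean 32.000
SSB = Σnᵢ(x̄ᵢ−x̄)² = 82.861; SSW = ΣΣ(x−x̄ᵢ)² = 665.139
MSB = 82.861/2 = 41.4306; MSW = 665.139/30 = 22.1713
F = MSB/MSW = 1.8687
df = (2, 30)
p-value (upper-tail) = 0.17185
At α=0.05: p ≥ α → fail to reject H₀

reject H₀: no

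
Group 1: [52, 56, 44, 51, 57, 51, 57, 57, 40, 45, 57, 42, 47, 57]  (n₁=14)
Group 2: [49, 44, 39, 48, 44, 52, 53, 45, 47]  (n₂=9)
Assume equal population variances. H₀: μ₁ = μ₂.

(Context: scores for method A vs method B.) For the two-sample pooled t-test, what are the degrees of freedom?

df = n₁ + n₂ − 2 = 14 + 9 − 2 = 21

degrees of freedom = 21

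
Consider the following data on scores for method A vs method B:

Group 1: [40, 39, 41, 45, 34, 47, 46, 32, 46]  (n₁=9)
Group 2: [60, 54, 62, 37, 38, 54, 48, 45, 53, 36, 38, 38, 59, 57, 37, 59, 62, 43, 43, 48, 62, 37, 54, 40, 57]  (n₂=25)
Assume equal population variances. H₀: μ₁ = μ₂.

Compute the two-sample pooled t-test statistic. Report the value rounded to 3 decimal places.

x̄₁=41.111, s₁=5.442, n₁=9
x̄₂=48.840, s₂=9.534, n₂=25
s_p² = [8·5.442² + 24·9.534²]/32 = 75.5703
SE = √(s_p²·(1/9+1/25)) = 3.3793
t = (41.111−48.840)/3.3793 = -2.2871
df = 32

test statistic = -2.287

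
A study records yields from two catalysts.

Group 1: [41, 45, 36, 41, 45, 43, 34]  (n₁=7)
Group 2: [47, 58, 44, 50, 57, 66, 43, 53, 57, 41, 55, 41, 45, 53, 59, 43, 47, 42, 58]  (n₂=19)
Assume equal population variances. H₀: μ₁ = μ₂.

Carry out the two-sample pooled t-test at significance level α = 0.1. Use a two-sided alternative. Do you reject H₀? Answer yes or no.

reject H₀: yes

x̄₁=40.714, s₁=4.271, n₁=7
x̄₂=50.474, s₂=7.471, n₂=19
s_p² = [6·4.271² + 18·7.471²]/24 = 46.4236
SE = √(s_p²·(1/7+1/19)) = 3.0125
t = (40.714−50.474)/3.0125 = -3.2396
df = 24
p-value (two-sided) = 0.00349
At α=0.1: p < α → reject H₀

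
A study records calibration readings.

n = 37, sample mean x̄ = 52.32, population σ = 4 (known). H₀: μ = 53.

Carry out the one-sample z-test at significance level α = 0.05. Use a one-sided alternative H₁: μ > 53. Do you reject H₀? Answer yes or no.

reject H₀: no

SE = σ/√n = 4/√37 = 0.6576
z = (x̄−μ₀)/SE = (52.32−53)/0.6576 = -1.0341
p-value (one-sided, H₁ greater) = 0.84945
At α=0.05: p ≥ α → fail to reject H₀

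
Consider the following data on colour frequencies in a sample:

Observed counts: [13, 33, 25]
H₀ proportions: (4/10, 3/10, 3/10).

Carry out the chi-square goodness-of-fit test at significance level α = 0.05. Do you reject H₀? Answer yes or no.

n = 71; E_i = n·p_i = [28.40, 21.30, 21.30]
χ² = (13−28.40)²/28.40 + (33−21.30)²/21.30 + (25−21.30)²/21.30 = 15.4202
df = 2
p-value (upper-tail) = 0.00045
At α=0.05: p < α → reject H₀

reject H₀: yes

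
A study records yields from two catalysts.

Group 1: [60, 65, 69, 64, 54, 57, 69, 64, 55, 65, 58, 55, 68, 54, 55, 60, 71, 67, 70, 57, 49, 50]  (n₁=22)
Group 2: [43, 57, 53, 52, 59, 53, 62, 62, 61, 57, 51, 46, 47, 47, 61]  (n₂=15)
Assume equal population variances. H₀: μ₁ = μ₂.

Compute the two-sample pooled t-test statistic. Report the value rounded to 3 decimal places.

test statistic = 3.015

x̄₁=60.727, s₁=6.748, n₁=22
x̄₂=54.067, s₂=6.364, n₂=15
s_p² = [21·6.748² + 14·6.364²]/35 = 43.5228
SE = √(s_p²·(1/22+1/15)) = 2.2090
t = (60.727−54.067)/2.2090 = 3.0152
df = 35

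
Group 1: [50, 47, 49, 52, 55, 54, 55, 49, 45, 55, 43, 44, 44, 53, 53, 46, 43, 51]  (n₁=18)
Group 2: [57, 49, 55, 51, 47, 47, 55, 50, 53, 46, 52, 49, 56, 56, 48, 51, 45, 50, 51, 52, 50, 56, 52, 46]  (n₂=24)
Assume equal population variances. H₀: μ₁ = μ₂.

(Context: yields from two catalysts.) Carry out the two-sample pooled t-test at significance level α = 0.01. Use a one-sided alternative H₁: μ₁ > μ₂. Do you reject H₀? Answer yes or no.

x̄₁=49.333, s₁=4.393, n₁=18
x̄₂=51.000, s₂=3.539, n₂=24
s_p² = [17·4.393² + 23·3.539²]/40 = 15.4000
SE = √(s_p²·(1/18+1/24)) = 1.2236
t = (49.333−51.000)/1.2236 = -1.3621
df = 40
p-value (one-sided, H₁ greater) = 0.90960
At α=0.01: p ≥ α → fail to reject H₀

reject H₀: no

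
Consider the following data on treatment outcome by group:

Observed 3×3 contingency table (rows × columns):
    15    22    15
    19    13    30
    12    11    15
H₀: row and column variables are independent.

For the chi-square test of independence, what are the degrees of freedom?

df = (r−1)(c−1) = (3−1)·(3−1) = 4

degrees of freedom = 4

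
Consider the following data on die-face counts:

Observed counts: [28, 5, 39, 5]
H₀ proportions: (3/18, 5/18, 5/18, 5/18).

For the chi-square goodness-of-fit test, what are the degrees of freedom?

degrees of freedom = 3

df = k − 1 = 4 − 1 = 3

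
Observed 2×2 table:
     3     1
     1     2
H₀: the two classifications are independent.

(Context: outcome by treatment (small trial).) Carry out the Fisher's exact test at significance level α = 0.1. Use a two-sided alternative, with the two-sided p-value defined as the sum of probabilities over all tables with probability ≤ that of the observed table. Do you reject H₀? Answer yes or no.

Margins: r₁=4, r₂=3, c₁=4, c₂=3, n=7
p_obs = C(4,3)·C(3,1)/C(7,4); sum pmf over tables with pmf ≤ p_obs
p-value (two-sided) = 0.48571
At α=0.1: p ≥ α → fail to reject H₀

reject H₀: no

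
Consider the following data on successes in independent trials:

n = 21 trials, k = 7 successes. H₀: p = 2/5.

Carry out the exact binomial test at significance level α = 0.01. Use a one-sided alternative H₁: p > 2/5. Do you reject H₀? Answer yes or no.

reject H₀: no

Exact binomial: n=21, k=7, p₀=2/5=0.4000
P(X≥7) from Σ C(n,i)·p₀^i·(1−p₀)^(n−i)
p-value (one-sided, H₁ greater) = 0.79975
At α=0.01: p ≥ α → fail to reject H₀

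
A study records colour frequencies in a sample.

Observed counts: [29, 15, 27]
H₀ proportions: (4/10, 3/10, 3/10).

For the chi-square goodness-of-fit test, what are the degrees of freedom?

degrees of freedom = 2

df = k − 1 = 3 − 1 = 2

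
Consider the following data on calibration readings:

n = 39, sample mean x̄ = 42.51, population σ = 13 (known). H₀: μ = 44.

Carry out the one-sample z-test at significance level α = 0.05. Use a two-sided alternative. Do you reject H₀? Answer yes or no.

SE = σ/√n = 13/√39 = 2.0817
z = (x̄−μ₀)/SE = (42.51−44)/2.0817 = -0.7158
p-value (two-sided) = 0.47413
At α=0.05: p ≥ α → fail to reject H₀

reject H₀: no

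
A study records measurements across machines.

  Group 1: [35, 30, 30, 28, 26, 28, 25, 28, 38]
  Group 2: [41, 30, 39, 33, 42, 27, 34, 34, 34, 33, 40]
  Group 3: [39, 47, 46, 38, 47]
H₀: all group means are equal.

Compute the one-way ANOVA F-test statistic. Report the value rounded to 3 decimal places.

test statistic = 14.676

Group means [29.78, 35.18, 43.40], grand mean 34.880
SSB = Σnᵢ(x̄ᵢ−x̄)² = 598.248; SSW = ΣΣ(x−x̄ᵢ)² = 448.392
MSB = 598.248/2 = 299.1240; MSW = 448.392/22 = 20.3815
F = MSB/MSW = 14.6763
df = (2, 22)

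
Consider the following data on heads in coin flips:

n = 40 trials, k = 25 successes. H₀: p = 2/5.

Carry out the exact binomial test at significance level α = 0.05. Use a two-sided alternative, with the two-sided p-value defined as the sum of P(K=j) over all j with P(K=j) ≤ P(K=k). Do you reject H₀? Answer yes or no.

reject H₀: yes

Exact binomial: n=40, k=25, p₀=2/5=0.4000
P(X=j) = C(n,j)·p₀^j·(1−p₀)^(n−j); p = Σ P(X=j) over j with P(X=j) ≤ P(X=25)
p-value (two-sided) = 0.00540
At α=0.05: p < α → reject H₀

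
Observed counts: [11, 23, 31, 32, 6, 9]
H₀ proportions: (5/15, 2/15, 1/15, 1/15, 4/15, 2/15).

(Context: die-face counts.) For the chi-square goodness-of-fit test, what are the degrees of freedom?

df = k − 1 = 6 − 1 = 5

degrees of freedom = 5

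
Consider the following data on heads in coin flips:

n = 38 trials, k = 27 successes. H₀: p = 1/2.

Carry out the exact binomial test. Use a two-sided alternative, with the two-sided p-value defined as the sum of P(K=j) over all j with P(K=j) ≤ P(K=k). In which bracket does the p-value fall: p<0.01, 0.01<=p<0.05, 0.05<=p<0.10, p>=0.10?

Exact binomial: n=38, k=27, p₀=1/2=0.5000
P(X=j) = C(n,j)·p₀^j·(1−p₀)^(n−j); p = Σ P(X=j) over j with P(X=j) ≤ P(X=27)
p-value (two-sided) = 0.01385
→ bracket: 0.01<=p<0.05

p-value bracket: 0.01<=p<0.05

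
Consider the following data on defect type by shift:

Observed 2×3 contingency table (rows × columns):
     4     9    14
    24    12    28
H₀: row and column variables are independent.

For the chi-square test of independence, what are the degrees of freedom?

degrees of freedom = 2

df = (r−1)(c−1) = (2−1)·(3−1) = 2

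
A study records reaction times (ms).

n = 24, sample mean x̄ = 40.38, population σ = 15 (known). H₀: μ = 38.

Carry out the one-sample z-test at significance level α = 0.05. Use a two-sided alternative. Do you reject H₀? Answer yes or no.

reject H₀: no

SE = σ/√n = 15/√24 = 3.0619
z = (x̄−μ₀)/SE = (40.38−38)/3.0619 = 0.7773
p-value (two-sided) = 0.43698
At α=0.05: p ≥ α → fail to reject H₀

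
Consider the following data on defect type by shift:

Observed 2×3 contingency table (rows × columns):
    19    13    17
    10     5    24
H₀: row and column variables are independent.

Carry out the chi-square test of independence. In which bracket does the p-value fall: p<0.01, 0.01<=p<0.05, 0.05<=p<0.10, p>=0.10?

p-value bracket: 0.01<=p<0.05

Row totals [49, 39], col totals [29, 18, 41], n=88
χ² = (19−16.15)²/16.15 + (13−10.02)²/10.02 + (17−22.83)²/22.83 + (10−12.85)²/12.85 + (5−7.98)²/7.98 + (24−18.17)²/18.17 = 6.4912
df = 2
p-value (upper-tail) = 0.03894
→ bracket: 0.01<=p<0.05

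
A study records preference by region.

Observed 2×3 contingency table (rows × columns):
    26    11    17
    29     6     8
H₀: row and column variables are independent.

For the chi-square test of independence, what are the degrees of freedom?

df = (r−1)(c−1) = (2−1)·(3−1) = 2

degrees of freedom = 2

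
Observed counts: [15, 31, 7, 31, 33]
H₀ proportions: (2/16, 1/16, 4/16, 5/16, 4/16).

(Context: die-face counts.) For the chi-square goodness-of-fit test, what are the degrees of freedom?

df = k − 1 = 5 − 1 = 4

degrees of freedom = 4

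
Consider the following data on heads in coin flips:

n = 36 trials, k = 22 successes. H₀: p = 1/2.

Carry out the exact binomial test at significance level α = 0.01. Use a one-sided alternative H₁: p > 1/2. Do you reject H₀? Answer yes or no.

Exact binomial: n=36, k=22, p₀=1/2=0.5000
P(X≥22) from Σ C(n,i)·p₀^i·(1−p₀)^(n−i)
p-value (one-sided, H₁ greater) = 0.12149
At α=0.01: p ≥ α → fail to reject H₀

reject H₀: no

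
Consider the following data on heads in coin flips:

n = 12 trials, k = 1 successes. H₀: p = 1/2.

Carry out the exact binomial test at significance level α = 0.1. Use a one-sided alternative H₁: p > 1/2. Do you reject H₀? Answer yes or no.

reject H₀: no

Exact binomial: n=12, k=1, p₀=1/2=0.5000
P(X≥1) from Σ C(n,i)·p₀^i·(1−p₀)^(n−i)
p-value (one-sided, H₁ greater) = 0.99976
At α=0.1: p ≥ α → fail to reject H₀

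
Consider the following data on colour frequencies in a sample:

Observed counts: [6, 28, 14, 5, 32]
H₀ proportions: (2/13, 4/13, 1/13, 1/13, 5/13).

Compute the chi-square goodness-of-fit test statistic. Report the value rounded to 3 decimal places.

n = 85; E_i = n·p_i = [13.08, 26.15, 6.54, 6.54, 32.69]
χ² = (6−13.08)²/13.08 + (28−26.15)²/26.15 + (14−6.54)²/6.54 + (5−6.54)²/6.54 + (32−32.69)²/32.69 = 12.8518
df = 4

test statistic = 12.852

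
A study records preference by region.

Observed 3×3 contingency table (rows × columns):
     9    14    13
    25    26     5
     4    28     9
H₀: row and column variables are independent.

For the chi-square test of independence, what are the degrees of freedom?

degrees of freedom = 4

df = (r−1)(c−1) = (3−1)·(3−1) = 4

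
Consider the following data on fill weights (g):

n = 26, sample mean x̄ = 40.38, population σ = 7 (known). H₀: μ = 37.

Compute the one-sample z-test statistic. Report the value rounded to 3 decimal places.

SE = σ/√n = 7/√26 = 1.3728
z = (x̄−μ₀)/SE = (40.38−37)/1.3728 = 2.4621

test statistic = 2.462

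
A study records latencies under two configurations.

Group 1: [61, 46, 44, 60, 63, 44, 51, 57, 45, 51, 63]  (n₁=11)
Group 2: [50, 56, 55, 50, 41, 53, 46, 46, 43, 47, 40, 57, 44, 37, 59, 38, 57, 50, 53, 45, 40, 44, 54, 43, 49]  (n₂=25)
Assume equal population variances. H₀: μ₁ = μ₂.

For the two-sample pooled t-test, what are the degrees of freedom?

df = n₁ + n₂ − 2 = 11 + 25 − 2 = 34

degrees of freedom = 34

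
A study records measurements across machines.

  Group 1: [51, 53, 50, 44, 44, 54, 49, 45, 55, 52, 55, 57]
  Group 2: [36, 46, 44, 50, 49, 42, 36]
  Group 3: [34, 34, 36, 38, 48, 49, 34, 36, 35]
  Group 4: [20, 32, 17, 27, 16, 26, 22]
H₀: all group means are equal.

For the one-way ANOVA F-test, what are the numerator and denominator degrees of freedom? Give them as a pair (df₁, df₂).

k = 4 groups, N = 35 total
df = (k−1, N−k) = (4−1, 35−4) = (3, 31)

degrees of freedom = [3, 31]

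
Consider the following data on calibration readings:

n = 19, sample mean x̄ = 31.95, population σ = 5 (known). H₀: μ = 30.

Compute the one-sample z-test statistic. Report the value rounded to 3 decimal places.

test statistic = 1.700

SE = σ/√n = 5/√19 = 1.1471
z = (x̄−μ₀)/SE = (31.95−30)/1.1471 = 1.7000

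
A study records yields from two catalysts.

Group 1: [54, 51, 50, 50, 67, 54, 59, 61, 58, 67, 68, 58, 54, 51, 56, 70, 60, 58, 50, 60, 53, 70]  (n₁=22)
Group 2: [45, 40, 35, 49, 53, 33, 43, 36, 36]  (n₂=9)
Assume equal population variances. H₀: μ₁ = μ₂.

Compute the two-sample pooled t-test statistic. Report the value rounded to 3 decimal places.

x̄₁=58.136, s₁=6.671, n₁=22
x̄₂=41.111, s₂=6.882, n₂=9
s_p² = [21·6.671² + 8·6.882²]/29 = 45.2924
SE = √(s_p²·(1/22+1/9)) = 2.6629
t = (58.136−41.111)/2.6629 = 6.3934
df = 29

test statistic = 6.393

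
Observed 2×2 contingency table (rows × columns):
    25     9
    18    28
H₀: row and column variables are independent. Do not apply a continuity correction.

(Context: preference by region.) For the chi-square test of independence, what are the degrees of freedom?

degrees of freedom = 1

df = (r−1)(c−1) = (2−1)·(2−1) = 1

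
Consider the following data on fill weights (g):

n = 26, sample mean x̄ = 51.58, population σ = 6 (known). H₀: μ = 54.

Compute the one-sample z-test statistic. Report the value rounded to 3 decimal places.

test statistic = -2.057

SE = σ/√n = 6/√26 = 1.1767
z = (x̄−μ₀)/SE = (51.58−54)/1.1767 = -2.0566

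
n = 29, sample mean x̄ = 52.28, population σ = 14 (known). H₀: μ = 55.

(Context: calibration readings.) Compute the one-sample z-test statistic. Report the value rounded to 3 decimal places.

test statistic = -1.046

SE = σ/√n = 14/√29 = 2.5997
z = (x̄−μ₀)/SE = (52.28−55)/2.5997 = -1.0463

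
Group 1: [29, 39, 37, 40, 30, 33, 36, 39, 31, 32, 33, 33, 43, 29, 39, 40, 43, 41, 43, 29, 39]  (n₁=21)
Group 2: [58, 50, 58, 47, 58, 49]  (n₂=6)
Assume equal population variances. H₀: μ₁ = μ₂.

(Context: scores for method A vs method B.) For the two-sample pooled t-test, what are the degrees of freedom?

degrees of freedom = 25

df = n₁ + n₂ − 2 = 21 + 6 − 2 = 25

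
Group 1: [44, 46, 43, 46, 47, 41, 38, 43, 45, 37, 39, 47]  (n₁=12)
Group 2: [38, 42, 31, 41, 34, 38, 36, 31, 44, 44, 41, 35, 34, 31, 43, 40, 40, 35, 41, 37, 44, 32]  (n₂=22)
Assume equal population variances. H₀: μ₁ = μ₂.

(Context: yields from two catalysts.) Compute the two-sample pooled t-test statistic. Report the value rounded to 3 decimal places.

x̄₁=43.000, s₁=3.516, n₁=12
x̄₂=37.818, s₂=4.479, n₂=22
s_p² = [11·3.516² + 21·4.479²]/32 = 17.4148
SE = √(s_p²·(1/12+1/22)) = 1.4976
t = (43.000−37.818)/1.4976 = 3.4601
df = 32

test statistic = 3.460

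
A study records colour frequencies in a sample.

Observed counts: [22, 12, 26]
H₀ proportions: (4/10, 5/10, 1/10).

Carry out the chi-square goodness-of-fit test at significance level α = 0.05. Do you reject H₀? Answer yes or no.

n = 60; E_i = n·p_i = [24.00, 30.00, 6.00]
χ² = (22−24.00)²/24.00 + (12−30.00)²/30.00 + (26−6.00)²/6.00 = 77.6333
df = 2
p-value (upper-tail) = 0.00000
At α=0.05: p < α → reject H₀

reject H₀: yes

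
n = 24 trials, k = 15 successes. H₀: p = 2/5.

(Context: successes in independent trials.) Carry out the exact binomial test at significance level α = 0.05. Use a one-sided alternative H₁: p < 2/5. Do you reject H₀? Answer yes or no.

reject H₀: no

Exact binomial: n=24, k=15, p₀=2/5=0.4000
P(X≤15) from Σ C(n,i)·p₀^i·(1−p₀)^(n−i)
p-value (one-sided, H₁ less) = 0.99249
At α=0.05: p ≥ α → fail to reject H₀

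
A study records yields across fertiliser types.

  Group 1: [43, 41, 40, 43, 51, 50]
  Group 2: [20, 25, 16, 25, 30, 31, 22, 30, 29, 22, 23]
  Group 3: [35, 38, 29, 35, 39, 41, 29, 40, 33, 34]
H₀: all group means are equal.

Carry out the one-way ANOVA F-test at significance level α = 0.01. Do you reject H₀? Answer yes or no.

Group means [44.67, 24.82, 35.30], grand mean 33.111
SSB = Σnᵢ(x̄ᵢ−x̄)² = 1605.597; SSW = ΣΣ(x−x̄ᵢ)² = 501.070
MSB = 1605.597/2 = 802.7985; MSW = 501.070/24 = 20.8779
F = MSB/MSW = 38.4521
df = (2, 24)
p-value (upper-tail) = 0.00000
At α=0.01: p < α → reject H₀

reject H₀: yes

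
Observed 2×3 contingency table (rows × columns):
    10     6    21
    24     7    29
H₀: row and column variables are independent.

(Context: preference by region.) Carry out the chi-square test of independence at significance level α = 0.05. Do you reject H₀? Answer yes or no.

reject H₀: no

Row totals [37, 60], col totals [34, 13, 50], n=97
χ² = (10−12.97)²/12.97 + (6−4.96)²/4.96 + (21−19.07)²/19.07 + (24−21.03)²/21.03 + (7−8.04)²/8.04 + (29−30.93)²/30.93 = 1.7674
df = 2
p-value (upper-tail) = 0.41325
At α=0.05: p ≥ α → fail to reject H₀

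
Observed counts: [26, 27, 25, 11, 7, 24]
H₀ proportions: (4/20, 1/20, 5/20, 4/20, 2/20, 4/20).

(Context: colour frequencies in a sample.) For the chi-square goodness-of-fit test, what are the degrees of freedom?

df = k − 1 = 6 − 1 = 5

degrees of freedom = 5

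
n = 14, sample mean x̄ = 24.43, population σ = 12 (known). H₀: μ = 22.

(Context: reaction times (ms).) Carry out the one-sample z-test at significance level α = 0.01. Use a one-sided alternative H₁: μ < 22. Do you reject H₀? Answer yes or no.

SE = σ/√n = 12/√14 = 3.2071
z = (x̄−μ₀)/SE = (24.43−22)/3.2071 = 0.7577
p-value (one-sided, H₁ less) = 0.77568
At α=0.01: p ≥ α → fail to reject H₀

reject H₀: no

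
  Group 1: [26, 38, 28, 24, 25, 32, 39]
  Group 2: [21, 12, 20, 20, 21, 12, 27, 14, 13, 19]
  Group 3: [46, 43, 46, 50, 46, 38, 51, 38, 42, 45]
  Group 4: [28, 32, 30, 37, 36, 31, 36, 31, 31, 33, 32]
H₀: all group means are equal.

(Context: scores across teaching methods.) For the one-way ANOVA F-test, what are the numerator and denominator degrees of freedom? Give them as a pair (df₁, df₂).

degrees of freedom = [3, 34]

k = 4 groups, N = 38 total
df = (k−1, N−k) = (4−1, 38−4) = (3, 34)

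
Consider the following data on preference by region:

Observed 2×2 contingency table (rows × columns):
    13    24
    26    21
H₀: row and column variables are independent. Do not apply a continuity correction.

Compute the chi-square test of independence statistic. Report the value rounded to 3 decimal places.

Row totals [37, 47], col totals [39, 45], n=84
χ² = (13−17.18)²/17.18 + (24−19.82)²/19.82 + (26−21.82)²/21.82 + (21−25.18)²/25.18 = 3.3909
df = 1

test statistic = 3.391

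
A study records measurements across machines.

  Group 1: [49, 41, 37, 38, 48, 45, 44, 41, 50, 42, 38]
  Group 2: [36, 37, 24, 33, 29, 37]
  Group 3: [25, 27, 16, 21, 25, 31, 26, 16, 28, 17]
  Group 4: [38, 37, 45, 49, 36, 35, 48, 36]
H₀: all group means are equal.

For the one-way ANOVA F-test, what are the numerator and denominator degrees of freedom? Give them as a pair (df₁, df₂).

degrees of freedom = [3, 31]

k = 4 groups, N = 35 total
df = (k−1, N−k) = (4−1, 35−4) = (3, 31)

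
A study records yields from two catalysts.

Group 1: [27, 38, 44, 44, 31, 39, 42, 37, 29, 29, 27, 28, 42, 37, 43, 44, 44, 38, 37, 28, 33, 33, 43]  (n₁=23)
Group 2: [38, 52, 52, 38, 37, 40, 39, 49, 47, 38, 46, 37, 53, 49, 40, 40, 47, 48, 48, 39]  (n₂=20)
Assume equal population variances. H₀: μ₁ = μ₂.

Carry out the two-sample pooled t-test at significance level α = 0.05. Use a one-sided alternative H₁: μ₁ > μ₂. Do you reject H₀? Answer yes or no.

x̄₁=36.391, s₁=6.301, n₁=23
x̄₂=43.850, s₂=5.696, n₂=20
s_p² = [22·6.301² + 19·5.696²]/41 = 36.3422
SE = √(s_p²·(1/23+1/20)) = 1.8431
t = (36.391−43.850)/1.8431 = -4.0467
df = 41
p-value (one-sided, H₁ greater) = 0.99989
At α=0.05: p ≥ α → fail to reject H₀

reject H₀: no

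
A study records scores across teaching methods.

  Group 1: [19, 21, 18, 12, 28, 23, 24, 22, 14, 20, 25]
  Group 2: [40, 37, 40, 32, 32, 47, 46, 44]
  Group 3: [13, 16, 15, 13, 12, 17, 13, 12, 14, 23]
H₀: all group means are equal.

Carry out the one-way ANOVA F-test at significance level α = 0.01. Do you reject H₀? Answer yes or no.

reject H₀: yes

Group means [20.55, 39.75, 14.80], grand mean 23.862
SSB = Σnᵢ(x̄ᵢ−x̄)² = 2961.621; SSW = ΣΣ(x−x̄ᵢ)² = 557.827
MSB = 2961.621/2 = 1480.8105; MSW = 557.827/26 = 21.4549
F = MSB/MSW = 69.0197
df = (2, 26)
p-value (upper-tail) = 0.00000
At α=0.01: p < α → reject H₀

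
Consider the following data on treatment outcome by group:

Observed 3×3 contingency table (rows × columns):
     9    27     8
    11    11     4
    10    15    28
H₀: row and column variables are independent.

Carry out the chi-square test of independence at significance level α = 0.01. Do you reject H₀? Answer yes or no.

reject H₀: yes

Row totals [44, 26, 53], col totals [30, 53, 40], n=123
χ² = (9−10.73)²/10.73 + (27−18.96)²/18.96 + (8−14.31)²/14.31 + (11−6.34)²/6.34 + (11−11.20)²/11.20 + (4−8.46)²/8.46 + (10−12.93)²/12.93 + (15−22.84)²/22.84 + (28−17.24)²/17.24 = 22.3196
df = 4
p-value (upper-tail) = 0.00017
At α=0.01: p < α → reject H₀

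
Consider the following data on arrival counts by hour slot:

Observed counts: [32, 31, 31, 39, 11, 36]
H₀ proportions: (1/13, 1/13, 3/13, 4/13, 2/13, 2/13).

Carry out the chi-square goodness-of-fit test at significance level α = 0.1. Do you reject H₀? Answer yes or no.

n = 180; E_i = n·p_i = [13.85, 13.85, 41.54, 55.38, 27.69, 27.69]
χ² = (32−13.85)²/13.85 + (31−13.85)²/13.85 + (31−41.54)²/41.54 + (39−55.38)²/55.38 + (11−27.69)²/27.69 + (36−27.69)²/27.69 = 65.1282
df = 5
p-value (upper-tail) = 0.00000
At α=0.1: p < α → reject H₀

reject H₀: yes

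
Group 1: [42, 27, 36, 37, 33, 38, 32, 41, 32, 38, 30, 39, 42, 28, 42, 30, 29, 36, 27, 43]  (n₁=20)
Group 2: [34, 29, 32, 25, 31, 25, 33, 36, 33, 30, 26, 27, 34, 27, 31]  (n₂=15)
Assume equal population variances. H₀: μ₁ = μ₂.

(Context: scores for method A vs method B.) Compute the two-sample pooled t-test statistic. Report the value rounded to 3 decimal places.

x̄₁=35.100, s₁=5.486, n₁=20
x̄₂=30.200, s₂=3.550, n₂=15
s_p² = [19·5.486² + 14·3.550²]/33 = 22.6727
SE = √(s_p²·(1/20+1/15)) = 1.6264
t = (35.100−30.200)/1.6264 = 3.0128
df = 33

test statistic = 3.013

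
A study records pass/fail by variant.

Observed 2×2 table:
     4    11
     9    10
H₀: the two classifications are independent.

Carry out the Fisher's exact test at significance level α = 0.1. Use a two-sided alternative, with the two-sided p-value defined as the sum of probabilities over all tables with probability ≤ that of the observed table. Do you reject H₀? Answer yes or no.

Margins: r₁=15, r₂=19, c₁=13, c₂=21, n=34
p_obs = C(15,4)·C(19,9)/C(34,13); sum pmf over tables with pmf ≤ p_obs
p-value (two-sided) = 0.29551
At α=0.1: p ≥ α → fail to reject H₀

reject H₀: no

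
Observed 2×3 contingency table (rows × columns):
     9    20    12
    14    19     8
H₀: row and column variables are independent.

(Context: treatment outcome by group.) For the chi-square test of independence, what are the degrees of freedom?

degrees of freedom = 2

df = (r−1)(c−1) = (2−1)·(3−1) = 2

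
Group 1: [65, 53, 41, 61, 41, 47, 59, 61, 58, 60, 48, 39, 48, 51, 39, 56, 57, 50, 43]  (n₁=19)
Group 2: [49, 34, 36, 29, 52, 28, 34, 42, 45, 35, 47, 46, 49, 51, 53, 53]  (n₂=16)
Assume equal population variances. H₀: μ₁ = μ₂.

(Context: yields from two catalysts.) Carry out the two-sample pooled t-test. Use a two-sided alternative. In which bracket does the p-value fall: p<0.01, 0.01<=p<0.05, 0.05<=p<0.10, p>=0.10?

x̄₁=51.421, s₁=8.295, n₁=19
x̄₂=42.688, s₂=8.723, n₂=16
s_p² = [18·8.295² + 15·8.723²]/33 = 72.1233
SE = √(s_p²·(1/19+1/16)) = 2.8816
t = (51.421−42.688)/2.8816 = 3.0308
df = 33
p-value (two-sided) = 0.00472
→ bracket: p<0.01

p-value bracket: p<0.01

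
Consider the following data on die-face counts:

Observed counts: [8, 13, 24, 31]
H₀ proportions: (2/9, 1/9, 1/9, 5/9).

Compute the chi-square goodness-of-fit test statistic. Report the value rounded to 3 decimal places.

n = 76; E_i = n·p_i = [16.89, 8.44, 8.44, 42.22]
χ² = (8−16.89)²/16.89 + (13−8.44)²/8.44 + (24−8.44)²/8.44 + (31−42.22)²/42.22 = 38.7737
df = 3

test statistic = 38.774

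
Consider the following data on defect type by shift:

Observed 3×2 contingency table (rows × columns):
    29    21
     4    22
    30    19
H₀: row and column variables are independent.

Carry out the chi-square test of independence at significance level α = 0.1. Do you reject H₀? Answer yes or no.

Row totals [50, 26, 49], col totals [63, 62], n=125
χ² = (29−25.20)²/25.20 + (21−24.80)²/24.80 + (4−13.10)²/13.10 + (22−12.90)²/12.90 + (30−24.70)²/24.70 + (19−24.30)²/24.30 = 16.2040
df = 2
p-value (upper-tail) = 0.00030
At α=0.1: p < α → reject H₀

reject H₀: yes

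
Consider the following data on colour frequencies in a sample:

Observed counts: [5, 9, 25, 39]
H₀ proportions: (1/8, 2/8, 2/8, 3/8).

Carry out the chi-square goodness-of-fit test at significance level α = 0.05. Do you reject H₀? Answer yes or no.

reject H₀: yes

n = 78; E_i = n·p_i = [9.75, 19.50, 19.50, 29.25]
χ² = (5−9.75)²/9.75 + (9−19.50)²/19.50 + (25−19.50)²/19.50 + (39−29.25)²/29.25 = 12.7692
df = 3
p-value (upper-tail) = 0.00516
At α=0.05: p < α → reject H₀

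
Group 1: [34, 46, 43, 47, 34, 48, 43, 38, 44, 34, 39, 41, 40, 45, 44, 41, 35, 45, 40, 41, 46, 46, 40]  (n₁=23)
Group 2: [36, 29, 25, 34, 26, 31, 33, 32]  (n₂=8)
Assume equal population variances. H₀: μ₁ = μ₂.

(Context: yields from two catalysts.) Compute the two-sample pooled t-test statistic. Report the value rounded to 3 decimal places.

test statistic = 6.201

x̄₁=41.478, s₁=4.326, n₁=23
x̄₂=30.750, s₂=3.845, n₂=8
s_p² = [22·4.326² + 7·3.845²]/29 = 17.7669
SE = √(s_p²·(1/23+1/8)) = 1.7301
t = (41.478−30.750)/1.7301 = 6.2009
df = 29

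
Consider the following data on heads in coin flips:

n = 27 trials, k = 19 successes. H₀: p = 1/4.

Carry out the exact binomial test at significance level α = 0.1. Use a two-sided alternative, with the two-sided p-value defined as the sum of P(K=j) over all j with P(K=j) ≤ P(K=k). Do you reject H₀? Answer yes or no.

reject H₀: yes

Exact binomial: n=27, k=19, p₀=1/4=0.2500
P(X=j) = C(n,j)·p₀^j·(1−p₀)^(n−j); p = Σ P(X=j) over j with P(X=j) ≤ P(X=19)
p-value (two-sided) = 0.00000
At α=0.1: p < α → reject H₀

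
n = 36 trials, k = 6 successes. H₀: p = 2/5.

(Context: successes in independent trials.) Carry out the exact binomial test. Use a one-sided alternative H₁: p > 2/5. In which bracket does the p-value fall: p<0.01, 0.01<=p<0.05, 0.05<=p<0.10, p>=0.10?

p-value bracket: p>=0.10

Exact binomial: n=36, k=6, p₀=2/5=0.4000
P(X≥6) from Σ C(n,i)·p₀^i·(1−p₀)^(n−i)
p-value (one-sided, H₁ greater) = 0.99934
→ bracket: p>=0.10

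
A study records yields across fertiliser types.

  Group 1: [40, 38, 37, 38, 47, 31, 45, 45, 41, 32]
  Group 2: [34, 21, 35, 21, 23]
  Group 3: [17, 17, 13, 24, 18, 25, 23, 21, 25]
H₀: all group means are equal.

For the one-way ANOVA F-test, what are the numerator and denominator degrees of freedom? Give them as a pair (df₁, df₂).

k = 3 groups, N = 24 total
df = (k−1, N−k) = (3−1, 24−3) = (2, 21)

degrees of freedom = [2, 21]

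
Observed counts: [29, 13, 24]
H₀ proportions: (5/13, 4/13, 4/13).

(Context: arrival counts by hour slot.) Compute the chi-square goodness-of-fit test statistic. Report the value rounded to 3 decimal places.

n = 66; E_i = n·p_i = [25.38, 20.31, 20.31]
χ² = (29−25.38)²/25.38 + (13−20.31)²/20.31 + (24−20.31)²/20.31 = 3.8159
df = 2

test statistic = 3.816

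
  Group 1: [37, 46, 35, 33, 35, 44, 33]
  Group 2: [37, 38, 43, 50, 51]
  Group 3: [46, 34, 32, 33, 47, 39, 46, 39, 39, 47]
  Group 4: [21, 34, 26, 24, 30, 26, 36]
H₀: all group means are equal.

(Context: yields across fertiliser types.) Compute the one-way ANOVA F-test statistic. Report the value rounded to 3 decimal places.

Group means [37.57, 43.80, 40.20, 28.14], grand mean 37.276
SSB = Σnᵢ(x̄ᵢ−x̄)² = 882.822; SSW = ΣΣ(x−x̄ᵢ)² = 836.971
MSB = 882.822/3 = 294.2739; MSW = 836.971/25 = 33.4789
F = MSB/MSW = 8.7898
df = (3, 25)

test statistic = 8.790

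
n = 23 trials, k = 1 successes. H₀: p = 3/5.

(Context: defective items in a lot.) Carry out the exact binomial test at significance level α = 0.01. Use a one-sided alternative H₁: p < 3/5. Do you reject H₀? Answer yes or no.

reject H₀: yes

Exact binomial: n=23, k=1, p₀=3/5=0.6000
P(X≤1) from Σ C(n,i)·p₀^i·(1−p₀)^(n−i)
p-value (one-sided, H₁ less) = 0.00000
At α=0.01: p < α → reject H₀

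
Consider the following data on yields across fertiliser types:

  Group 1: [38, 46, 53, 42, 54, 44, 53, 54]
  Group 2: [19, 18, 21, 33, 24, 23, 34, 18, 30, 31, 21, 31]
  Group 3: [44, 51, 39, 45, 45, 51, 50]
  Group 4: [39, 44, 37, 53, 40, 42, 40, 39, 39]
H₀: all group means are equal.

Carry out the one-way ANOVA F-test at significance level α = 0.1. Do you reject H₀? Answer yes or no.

Group means [48.00, 25.25, 46.43, 41.44], grand mean 38.472
SSB = Σnᵢ(x̄ᵢ−x̄)² = 3346.786; SSW = ΣΣ(x−x̄ᵢ)² = 992.187
MSB = 3346.786/3 = 1115.5952; MSW = 992.187/32 = 31.0058
F = MSB/MSW = 35.9802
df = (3, 32)
p-value (upper-tail) = 0.00000
At α=0.1: p < α → reject H₀

reject H₀: yes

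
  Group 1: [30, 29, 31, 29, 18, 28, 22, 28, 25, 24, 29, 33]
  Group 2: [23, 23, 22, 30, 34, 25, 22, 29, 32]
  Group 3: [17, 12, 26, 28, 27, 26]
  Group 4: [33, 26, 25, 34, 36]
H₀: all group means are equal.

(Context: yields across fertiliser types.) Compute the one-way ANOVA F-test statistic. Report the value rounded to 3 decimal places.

Group means [27.17, 26.67, 22.67, 30.80], grand mean 26.750
SSB = Σnᵢ(x̄ᵢ−x̄)² = 184.200; SSW = ΣΣ(x−x̄ᵢ)² = 679.800
MSB = 184.200/3 = 61.4000; MSW = 679.800/28 = 24.2786
F = MSB/MSW = 2.5290
df = (3, 28)

test statistic = 2.529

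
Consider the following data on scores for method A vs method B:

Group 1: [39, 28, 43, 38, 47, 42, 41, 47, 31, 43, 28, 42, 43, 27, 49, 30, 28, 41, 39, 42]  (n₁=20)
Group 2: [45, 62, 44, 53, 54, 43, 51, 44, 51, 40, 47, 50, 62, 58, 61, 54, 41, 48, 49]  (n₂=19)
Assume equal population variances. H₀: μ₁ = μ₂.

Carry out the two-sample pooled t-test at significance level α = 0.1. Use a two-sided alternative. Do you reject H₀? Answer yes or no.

reject H₀: yes

x̄₁=38.400, s₁=7.096, n₁=20
x̄₂=50.368, s₂=6.890, n₂=19
s_p² = [19·7.096² + 18·6.890²]/37 = 48.9519
SE = √(s_p²·(1/20+1/19)) = 2.2414
t = (38.400−50.368)/2.2414 = -5.3396
df = 37
p-value (two-sided) = 0.00000
At α=0.1: p < α → reject H₀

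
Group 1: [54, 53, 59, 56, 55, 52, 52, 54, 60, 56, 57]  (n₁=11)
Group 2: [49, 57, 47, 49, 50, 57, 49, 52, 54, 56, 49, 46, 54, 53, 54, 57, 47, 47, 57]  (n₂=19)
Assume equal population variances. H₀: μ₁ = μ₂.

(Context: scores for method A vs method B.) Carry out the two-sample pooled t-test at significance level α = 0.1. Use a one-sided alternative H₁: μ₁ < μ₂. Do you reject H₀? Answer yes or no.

x̄₁=55.273, s₁=2.649, n₁=11
x̄₂=51.789, s₂=3.938, n₂=19
s_p² = [10·2.649² + 18·3.938²]/28 = 12.4764
SE = √(s_p²·(1/11+1/19)) = 1.3382
t = (55.273−51.789)/1.3382 = 2.6029
df = 28
p-value (one-sided, H₁ less) = 0.99269
At α=0.1: p ≥ α → fail to reject H₀

reject H₀: no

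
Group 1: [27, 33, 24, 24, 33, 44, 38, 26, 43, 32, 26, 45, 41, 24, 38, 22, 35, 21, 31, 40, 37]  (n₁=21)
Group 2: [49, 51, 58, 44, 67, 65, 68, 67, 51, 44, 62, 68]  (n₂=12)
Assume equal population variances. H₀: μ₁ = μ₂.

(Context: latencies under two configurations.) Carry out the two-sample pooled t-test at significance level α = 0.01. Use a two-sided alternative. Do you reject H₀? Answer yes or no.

x̄₁=32.571, s₁=7.717, n₁=21
x̄₂=57.833, s₂=9.523, n₂=12
s_p² = [20·7.717² + 11·9.523²]/31 = 70.6068
SE = √(s_p²·(1/21+1/12)) = 3.0407
t = (32.571−57.833)/3.0407 = -8.3078
df = 31
p-value (two-sided) = 0.00000
At α=0.01: p < α → reject H₀

reject H₀: yes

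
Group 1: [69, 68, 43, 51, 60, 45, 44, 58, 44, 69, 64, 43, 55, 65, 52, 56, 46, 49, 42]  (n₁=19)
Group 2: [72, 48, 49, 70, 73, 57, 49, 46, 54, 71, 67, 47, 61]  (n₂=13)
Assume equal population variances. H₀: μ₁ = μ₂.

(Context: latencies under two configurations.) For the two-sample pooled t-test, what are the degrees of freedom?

degrees of freedom = 30

df = n₁ + n₂ − 2 = 19 + 13 − 2 = 30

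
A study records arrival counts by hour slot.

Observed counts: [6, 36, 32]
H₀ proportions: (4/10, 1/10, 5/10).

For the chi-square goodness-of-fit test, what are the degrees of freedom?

df = k − 1 = 3 − 1 = 2

degrees of freedom = 2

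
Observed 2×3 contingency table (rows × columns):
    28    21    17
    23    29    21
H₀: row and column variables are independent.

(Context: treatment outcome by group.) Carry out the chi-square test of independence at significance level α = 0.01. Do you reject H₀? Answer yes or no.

reject H₀: no

Row totals [66, 73], col totals [51, 50, 38], n=139
χ² = (28−24.22)²/24.22 + (21−23.74)²/23.74 + (17−18.04)²/18.04 + (23−26.78)²/26.78 + (29−26.26)²/26.26 + (21−19.96)²/19.96 = 1.8434
df = 2
p-value (upper-tail) = 0.39784
At α=0.01: p ≥ α → fail to reject H₀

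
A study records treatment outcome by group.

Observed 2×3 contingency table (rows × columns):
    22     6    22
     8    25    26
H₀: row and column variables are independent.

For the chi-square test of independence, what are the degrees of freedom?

df = (r−1)(c−1) = (2−1)·(3−1) = 2

degrees of freedom = 2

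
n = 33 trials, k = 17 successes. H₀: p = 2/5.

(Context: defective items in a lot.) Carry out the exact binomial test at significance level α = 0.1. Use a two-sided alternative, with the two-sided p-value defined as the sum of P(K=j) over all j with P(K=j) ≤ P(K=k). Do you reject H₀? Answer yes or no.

reject H₀: no

Exact binomial: n=33, k=17, p₀=2/5=0.4000
P(X=j) = C(n,j)·p₀^j·(1−p₀)^(n−j); p = Σ P(X=j) over j with P(X=j) ≤ P(X=17)
p-value (two-sided) = 0.21342
At α=0.1: p ≥ α → fail to reject H₀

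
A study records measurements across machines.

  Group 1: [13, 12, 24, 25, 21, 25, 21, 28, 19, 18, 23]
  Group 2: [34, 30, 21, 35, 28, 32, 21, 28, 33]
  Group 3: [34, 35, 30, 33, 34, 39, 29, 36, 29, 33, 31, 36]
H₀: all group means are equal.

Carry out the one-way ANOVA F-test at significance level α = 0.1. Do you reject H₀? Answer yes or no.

reject H₀: yes

Group means [20.82, 29.11, 33.25], grand mean 27.812
SSB = Σnᵢ(x̄ᵢ−x̄)² = 908.100; SSW = ΣΣ(x−x̄ᵢ)² = 572.775
MSB = 908.100/2 = 454.0499; MSW = 572.775/29 = 19.7509
F = MSB/MSW = 22.9889
df = (2, 29)
p-value (upper-tail) = 0.00000
At α=0.1: p < α → reject H₀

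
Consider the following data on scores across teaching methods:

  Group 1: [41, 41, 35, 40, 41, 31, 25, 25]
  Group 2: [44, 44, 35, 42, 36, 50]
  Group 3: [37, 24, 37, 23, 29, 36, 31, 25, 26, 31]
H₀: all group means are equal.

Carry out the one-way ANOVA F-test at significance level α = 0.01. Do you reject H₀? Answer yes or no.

reject H₀: yes

Group means [34.88, 41.83, 29.90], grand mean 34.542
SSB = Σnᵢ(x̄ᵢ−x̄)² = 535.350; SSW = ΣΣ(x−x̄ᵢ)² = 768.608
MSB = 535.350/2 = 267.6750; MSW = 768.608/21 = 36.6004
F = MSB/MSW = 7.3134
df = (2, 21)
p-value (upper-tail) = 0.00389
At α=0.01: p < α → reject H₀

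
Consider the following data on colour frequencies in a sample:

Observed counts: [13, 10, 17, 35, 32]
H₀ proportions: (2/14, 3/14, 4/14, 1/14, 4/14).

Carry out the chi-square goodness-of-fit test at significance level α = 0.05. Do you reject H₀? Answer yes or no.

reject H₀: yes

n = 107; E_i = n·p_i = [15.29, 22.93, 30.57, 7.64, 30.57]
χ² = (13−15.29)²/15.29 + (10−22.93)²/22.93 + (17−30.57)²/30.57 + (35−7.64)²/7.64 + (32−30.57)²/30.57 = 111.6464
df = 4
p-value (upper-tail) = 0.00000
At α=0.05: p < α → reject H₀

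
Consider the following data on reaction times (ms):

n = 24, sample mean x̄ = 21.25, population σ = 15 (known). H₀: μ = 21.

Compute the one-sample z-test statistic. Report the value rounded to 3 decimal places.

test statistic = 0.082

SE = σ/√n = 15/√24 = 3.0619
z = (x̄−μ₀)/SE = (21.25−21)/3.0619 = 0.0816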